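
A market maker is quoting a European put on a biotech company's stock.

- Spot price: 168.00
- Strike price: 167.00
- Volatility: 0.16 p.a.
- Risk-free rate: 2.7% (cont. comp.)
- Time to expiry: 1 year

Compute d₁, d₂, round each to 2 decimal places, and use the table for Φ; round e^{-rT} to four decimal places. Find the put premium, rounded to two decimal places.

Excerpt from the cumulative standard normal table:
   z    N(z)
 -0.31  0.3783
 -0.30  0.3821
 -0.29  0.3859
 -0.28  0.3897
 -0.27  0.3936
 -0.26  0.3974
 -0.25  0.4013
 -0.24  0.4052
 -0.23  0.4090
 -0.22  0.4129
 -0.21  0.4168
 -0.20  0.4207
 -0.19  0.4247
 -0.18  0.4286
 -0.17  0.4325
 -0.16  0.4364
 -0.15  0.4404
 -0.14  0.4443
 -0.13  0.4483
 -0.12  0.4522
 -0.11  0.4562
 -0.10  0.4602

8.04

T = 1;  σ√T = 0.1600
d₁ = [ln(168/167) + (0.027 + 0.16²/2)·1] / 0.1600 = [0.0060 + 0.0398] / 0.1600 = 0.2861 → 0.29
d₂ = d₁ − σ√T = 0.2861 − 0.1600 = 0.1261 → 0.13
e^(−rT) = e^(−0.027·1) = 0.9734
P = 167·0.9734·N(-0.13) − 168·N(-0.29) = 167·0.9734·0.4483 − 168·0.3859 = 72.8747 − 64.8312 = 8.0435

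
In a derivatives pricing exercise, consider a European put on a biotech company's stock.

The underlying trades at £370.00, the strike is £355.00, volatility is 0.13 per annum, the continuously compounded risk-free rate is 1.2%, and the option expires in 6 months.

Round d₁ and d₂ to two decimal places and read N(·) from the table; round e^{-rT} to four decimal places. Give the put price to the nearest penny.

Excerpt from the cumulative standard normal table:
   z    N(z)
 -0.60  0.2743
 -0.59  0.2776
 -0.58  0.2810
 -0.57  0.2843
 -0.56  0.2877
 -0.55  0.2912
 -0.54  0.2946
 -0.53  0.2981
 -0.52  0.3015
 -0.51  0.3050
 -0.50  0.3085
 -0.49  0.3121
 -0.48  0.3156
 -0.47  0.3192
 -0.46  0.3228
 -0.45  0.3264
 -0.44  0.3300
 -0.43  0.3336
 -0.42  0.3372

σ√T = 0.13·√0.5 = 0.0919
d₁ = [ln(370/355) + (0.012 + ½·0.13²)·0.5] / (σ√T) = (0.0414 + 0.0102) / 0.0919 = 0.5614 which rounds to 0.56
d₂ = 0.5614 − 0.0919 = 0.4695 which rounds to 0.47
e^(−rT) = e^(−0.012·0.5) = 0.9940
N(−d₂) = N(-0.47) = 0.3192;  N(−d₁) = N(-0.56) = 0.2877
P = 355·0.9940·0.3192 − 370·0.2877 = 112.6361 − 106.4490 = 6.1871

£6.19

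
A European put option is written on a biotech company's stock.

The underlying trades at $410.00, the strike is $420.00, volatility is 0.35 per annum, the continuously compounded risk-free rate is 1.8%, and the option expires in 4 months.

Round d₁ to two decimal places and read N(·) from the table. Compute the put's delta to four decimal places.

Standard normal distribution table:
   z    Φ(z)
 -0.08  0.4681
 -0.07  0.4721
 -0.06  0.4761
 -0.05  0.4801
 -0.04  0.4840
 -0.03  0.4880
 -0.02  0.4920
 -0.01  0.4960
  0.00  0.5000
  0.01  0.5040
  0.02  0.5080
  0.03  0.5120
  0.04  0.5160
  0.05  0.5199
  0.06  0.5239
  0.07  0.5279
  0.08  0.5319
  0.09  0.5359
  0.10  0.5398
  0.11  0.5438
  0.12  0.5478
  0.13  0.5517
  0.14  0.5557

-0.4960

σ√T = 0.35 × 0.5774 = 0.2021
ln(S/K) + (r + σ²/2)T = ln(410/420) + (0.018 + 0.35²/2)·0.3333 = -0.0241 + 0.0264 = 0.0023
d₁ = 0.0023 / 0.2021 = 0.0115 ≈ 0.01
N(d₁) = N(0.01) = 0.5040
Δ_put = N(d₁) − 1 = 0.5040 − 1 = -0.4960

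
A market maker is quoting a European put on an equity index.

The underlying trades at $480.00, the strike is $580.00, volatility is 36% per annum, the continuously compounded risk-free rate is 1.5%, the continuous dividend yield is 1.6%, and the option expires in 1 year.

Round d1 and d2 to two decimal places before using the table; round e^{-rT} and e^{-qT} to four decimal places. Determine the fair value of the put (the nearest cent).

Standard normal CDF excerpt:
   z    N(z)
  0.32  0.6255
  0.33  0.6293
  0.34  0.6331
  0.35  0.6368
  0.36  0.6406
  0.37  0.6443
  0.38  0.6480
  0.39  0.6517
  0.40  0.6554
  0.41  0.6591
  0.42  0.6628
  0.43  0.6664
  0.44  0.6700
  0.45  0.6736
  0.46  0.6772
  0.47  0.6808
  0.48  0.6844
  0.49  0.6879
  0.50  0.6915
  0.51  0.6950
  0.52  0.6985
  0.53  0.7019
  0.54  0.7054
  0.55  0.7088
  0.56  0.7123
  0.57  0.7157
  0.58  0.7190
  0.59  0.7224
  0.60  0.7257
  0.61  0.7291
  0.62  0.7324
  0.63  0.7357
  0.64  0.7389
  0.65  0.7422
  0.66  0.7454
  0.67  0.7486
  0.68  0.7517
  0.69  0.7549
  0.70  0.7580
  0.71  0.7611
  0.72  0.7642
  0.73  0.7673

$134.06

σ√T = 0.36 × 1.0000 = 0.3600
ln(S/K) + (r − q + σ²/2)T = ln(480/580) + (0.015 − 0.016 + 0.36²/2)·1 = -0.1892 + 0.0638 = -0.1254
d₁ = -0.1254 / 0.3600 = -0.3484 which rounds to -0.35
d₂ = d₁ − σ√T = -0.3484 − 0.3600 = -0.7084 which rounds to -0.71
exp(−qT) = exp(−0.016·1) = 0.9841;  exp(−rT) = exp(−0.015·1) = 0.9851
N(−d₂) = N(0.71) = 0.7611;  N(−d₁) = N(0.35) = 0.6368
P = 580·0.9851·0.7611 − 480·0.9841·0.6368 = 434.8606 − 300.8039 = 134.0566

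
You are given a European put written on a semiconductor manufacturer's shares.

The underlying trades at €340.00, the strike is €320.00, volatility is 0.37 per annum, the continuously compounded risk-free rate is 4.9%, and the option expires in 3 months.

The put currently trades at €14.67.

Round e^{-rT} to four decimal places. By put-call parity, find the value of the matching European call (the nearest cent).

exp(−rT) = exp(−0.049·0.25) = 0.9878
Put-call parity: C − P = S − K·e^(−rT) = 340 − 320·0.9878 = 340 − 316.0960 = 23.9040
C = P + (C − P) = 14.67 + (23.9040) = 38.5740

€38.57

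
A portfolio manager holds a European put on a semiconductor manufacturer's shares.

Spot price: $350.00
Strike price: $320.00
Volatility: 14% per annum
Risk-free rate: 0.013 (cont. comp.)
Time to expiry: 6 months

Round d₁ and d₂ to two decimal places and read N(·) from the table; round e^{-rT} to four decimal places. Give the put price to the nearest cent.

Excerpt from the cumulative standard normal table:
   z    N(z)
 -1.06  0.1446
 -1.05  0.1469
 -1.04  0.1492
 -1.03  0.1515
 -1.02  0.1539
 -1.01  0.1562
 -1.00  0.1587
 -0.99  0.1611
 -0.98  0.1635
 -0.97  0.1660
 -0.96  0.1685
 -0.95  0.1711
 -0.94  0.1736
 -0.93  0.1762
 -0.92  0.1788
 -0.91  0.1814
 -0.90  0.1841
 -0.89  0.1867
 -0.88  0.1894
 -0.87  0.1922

$2.98

σ√T = 0.14 × 0.7071 = 0.0990
d₁ = [ln(350/320) + (0.013 + 0.14²/2)·0.5] / 0.0990 = [0.0896 + 0.0114] / 0.0990 = 1.0204 → 1.02
d₂ = d₁ − σ√T = 1.0204 − 0.0990 = 0.9214 → 0.92
exp(−rT) = exp(−0.013·0.5) = 0.9935
N(−d₂) = N(-0.92) = 0.1788;  N(−d₁) = N(-1.02) = 0.1539
P = 320·0.9935·0.1788 − 350·0.1539 = 56.8441 − 53.8650 = 2.9791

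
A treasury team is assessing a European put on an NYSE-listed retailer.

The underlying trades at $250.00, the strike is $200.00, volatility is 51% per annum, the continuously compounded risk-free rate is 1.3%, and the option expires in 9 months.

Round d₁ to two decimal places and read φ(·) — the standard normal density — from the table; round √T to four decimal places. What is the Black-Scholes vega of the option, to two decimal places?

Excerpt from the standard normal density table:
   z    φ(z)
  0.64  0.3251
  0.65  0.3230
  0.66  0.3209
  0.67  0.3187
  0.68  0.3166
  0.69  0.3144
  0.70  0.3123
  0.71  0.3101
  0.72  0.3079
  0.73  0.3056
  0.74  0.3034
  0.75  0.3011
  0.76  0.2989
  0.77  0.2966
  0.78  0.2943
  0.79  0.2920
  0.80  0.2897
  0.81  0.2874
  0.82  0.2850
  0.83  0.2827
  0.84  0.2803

65.19

T = 0.75;  σ√T = 0.4417
d₁ = [ln(250/200) + (0.013 + 0.51²/2)·0.75] / 0.4417 = [0.2231 + 0.1073] / 0.4417 = 0.7481 → 0.75
√T = √0.75 = 0.8660
φ(d₁) = φ(0.75) = 0.3011
vega = S·φ(d₁)·√T = 250·0.3011·0.8660 = 65.1881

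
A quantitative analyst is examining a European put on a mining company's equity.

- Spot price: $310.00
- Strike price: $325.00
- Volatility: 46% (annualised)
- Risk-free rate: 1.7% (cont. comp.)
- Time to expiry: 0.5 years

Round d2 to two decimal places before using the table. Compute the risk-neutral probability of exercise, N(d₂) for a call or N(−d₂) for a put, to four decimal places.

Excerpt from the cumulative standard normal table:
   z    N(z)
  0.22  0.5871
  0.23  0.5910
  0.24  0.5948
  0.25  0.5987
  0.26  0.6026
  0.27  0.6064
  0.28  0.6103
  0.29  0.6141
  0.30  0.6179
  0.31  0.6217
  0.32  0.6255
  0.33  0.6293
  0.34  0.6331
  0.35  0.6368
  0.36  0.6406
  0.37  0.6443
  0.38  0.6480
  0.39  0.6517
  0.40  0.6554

0.6103

σ√T = 0.46·√0.5 = 0.3253
d₁ = [ln(310/325) + (0.017 + 0.46²/2)·0.5] / 0.3253 = [-0.0473 + 0.0614] / 0.3253 = 0.0435 ≈ 0.04
d₂ = d₁ − σ√T = 0.0435 − 0.3253 = -0.2818 ≈ -0.28
Pr(exercise) under Q = N(−d₂) = N(0.28) = 0.6103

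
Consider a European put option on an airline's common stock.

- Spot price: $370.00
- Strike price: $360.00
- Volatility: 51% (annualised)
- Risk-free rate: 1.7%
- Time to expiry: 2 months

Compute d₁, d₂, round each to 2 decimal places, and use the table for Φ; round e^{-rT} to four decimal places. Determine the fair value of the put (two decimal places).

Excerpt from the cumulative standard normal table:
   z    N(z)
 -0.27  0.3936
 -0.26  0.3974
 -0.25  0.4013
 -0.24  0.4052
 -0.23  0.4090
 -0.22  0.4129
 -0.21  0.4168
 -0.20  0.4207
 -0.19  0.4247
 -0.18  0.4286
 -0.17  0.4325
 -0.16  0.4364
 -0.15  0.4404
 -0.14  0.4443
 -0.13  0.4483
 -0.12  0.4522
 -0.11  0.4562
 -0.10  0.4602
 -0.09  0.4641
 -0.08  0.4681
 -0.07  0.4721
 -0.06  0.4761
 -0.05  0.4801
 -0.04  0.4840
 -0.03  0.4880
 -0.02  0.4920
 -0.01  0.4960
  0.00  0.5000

$25.27

σ√T = 0.51·√0.1667 = 0.2082
d₁ = [ln(370/360) + (0.017 + 0.51²/2)·0.1667] / 0.2082 = [0.0274 + 0.0245] / 0.2082 = 0.2493 → 0.25
d₂ = d₁ − σ√T = 0.2493 − 0.2082 = 0.0411 → 0.04
exp(−rT) = exp(−0.017·0.1667) = 0.9972
P = 360·0.9972·N(-0.04) − 370·N(-0.25) = 360·0.9972·0.4840 − 370·0.4013 = 173.7521 − 148.4810 = 25.2711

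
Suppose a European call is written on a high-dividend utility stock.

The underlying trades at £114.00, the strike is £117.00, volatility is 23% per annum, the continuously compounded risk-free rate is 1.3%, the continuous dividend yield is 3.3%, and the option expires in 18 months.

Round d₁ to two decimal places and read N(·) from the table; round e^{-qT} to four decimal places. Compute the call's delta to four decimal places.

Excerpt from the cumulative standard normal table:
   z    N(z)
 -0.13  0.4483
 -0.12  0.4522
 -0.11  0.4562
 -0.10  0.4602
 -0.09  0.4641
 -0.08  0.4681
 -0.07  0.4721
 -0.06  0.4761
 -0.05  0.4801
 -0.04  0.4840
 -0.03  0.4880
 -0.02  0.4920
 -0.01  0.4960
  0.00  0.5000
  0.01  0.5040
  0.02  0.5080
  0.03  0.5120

0.4531

σ√T = 0.23·√1.5 = 0.2817
d₁ = [ln(114/117) + (0.013 − 0.033 + 0.23²/2)·1.5] / 0.2817 = [-0.0260 + 0.0097] / 0.2817 = -0.0579 ≈ -0.06
N(d₁) = N(-0.06) = 0.4761
Δ_call = e^(−qT)·N(d₁) = 0.9517·0.4761 = 0.4531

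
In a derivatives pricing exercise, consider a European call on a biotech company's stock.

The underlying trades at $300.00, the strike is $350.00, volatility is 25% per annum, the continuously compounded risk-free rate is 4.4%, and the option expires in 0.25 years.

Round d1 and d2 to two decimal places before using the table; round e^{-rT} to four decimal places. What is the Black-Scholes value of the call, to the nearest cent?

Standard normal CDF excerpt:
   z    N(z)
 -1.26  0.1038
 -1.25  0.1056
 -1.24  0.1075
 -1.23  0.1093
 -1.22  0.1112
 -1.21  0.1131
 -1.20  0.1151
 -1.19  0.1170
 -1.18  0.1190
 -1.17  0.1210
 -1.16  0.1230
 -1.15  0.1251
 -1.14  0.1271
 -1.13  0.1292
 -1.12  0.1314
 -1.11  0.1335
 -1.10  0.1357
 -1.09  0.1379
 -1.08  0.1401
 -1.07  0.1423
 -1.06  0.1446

T = 0.25;  σ√T = 0.1250
ln(S/K) + (r + σ²/2)T = ln(300/350) + (0.044 + 0.25²/2)·0.25 = -0.1542 + 0.0188 = -0.1353
d₁ = -0.1353 / 0.1250 = -1.0827 ⇒ -1.08
d₂ = d₁ − σ√T = -1.0827 − 0.1250 = -1.2077 ⇒ -1.21
exp(−rT) = exp(−0.044·0.25) = 0.9891
C = 300·N(-1.08) − 350·0.9891·N(-1.21) = 300·0.1401 − 350·0.9891·0.1131 = 42.0300 − 39.1535 = 2.8765

$2.88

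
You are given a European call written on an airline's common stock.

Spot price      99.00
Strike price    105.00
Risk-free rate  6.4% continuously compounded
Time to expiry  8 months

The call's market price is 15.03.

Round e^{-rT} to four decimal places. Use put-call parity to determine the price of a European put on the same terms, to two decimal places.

e^(−rT) = e^(−0.064·0.6667) = 0.9582
Put-call parity: C − P = S − K·e^(−rT) = 99 − 105·0.9582 = 99 − 100.6110 = -1.6110
P = C − (C − P) = 15.03 − (-1.6110) = 16.6410

16.64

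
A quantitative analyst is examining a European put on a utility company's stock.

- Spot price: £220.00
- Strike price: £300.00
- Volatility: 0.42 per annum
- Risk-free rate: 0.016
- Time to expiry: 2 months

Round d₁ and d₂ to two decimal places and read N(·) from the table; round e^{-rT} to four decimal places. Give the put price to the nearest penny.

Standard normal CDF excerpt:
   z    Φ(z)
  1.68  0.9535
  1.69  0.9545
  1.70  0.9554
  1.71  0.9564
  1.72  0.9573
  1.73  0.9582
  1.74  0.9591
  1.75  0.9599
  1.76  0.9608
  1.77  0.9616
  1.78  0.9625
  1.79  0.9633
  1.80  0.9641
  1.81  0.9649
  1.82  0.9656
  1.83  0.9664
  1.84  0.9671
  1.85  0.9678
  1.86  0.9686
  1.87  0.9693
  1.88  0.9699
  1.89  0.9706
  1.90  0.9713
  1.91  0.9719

£79.78

σ√T = 0.42 × 0.4082 = 0.1715
d₁ = [ln(220/300) + (0.016 + 0.42²/2)·0.1667] / 0.1715 = [-0.3102 + 0.0174] / 0.1715 = -1.7076 which rounds to -1.71
d₂ = d₁ − σ√T = -1.7076 − 0.1715 = -1.8790 which rounds to -1.88
e^(−rT) = e^(−0.016·0.1667) = 0.9973
N(−d₂) = N(1.88) = 0.9699;  N(−d₁) = N(1.71) = 0.9564
P = 300·0.9973·0.9699 − 220·0.9564 = 290.1844 − 210.4080 = 79.7764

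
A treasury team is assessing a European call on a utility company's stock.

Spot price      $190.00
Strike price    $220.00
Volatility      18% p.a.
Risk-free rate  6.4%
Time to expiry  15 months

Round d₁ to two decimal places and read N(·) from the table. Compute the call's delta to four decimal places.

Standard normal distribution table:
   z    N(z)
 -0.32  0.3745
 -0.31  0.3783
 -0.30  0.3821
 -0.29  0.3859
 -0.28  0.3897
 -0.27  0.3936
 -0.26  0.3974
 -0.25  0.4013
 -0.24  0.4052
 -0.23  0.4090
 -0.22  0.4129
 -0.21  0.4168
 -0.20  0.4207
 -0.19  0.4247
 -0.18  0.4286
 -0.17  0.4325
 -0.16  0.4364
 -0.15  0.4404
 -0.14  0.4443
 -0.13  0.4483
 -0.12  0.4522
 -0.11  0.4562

0.4090

σ√T = 0.18·√1.25 = 0.2012
d₁ = [ln(190/220) + (0.064 + 0.18²/2)·1.25] / 0.2012 = [-0.1466 + 0.1002] / 0.2012 = -0.2303 → -0.23
N(d₁) = N(-0.23) = 0.4090
Δ_call = N(d₁) = 0.4090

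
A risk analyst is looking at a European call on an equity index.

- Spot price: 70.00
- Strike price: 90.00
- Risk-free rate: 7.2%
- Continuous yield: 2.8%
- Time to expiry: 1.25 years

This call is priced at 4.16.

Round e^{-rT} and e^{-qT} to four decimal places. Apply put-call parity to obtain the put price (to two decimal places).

18.82

e^(−qT) = e^(−0.028·1.25) = 0.9656;  e^(−rT) = e^(−0.072·1.25) = 0.9139
Put-call parity: C − P = S·e^(−qT) − K·e^(−rT) = 70·0.9656 − 90·0.9139 = 67.5920 − 82.2510 = -14.6590
P = C − (C − P) = 4.16 − (-14.6590) = 18.8190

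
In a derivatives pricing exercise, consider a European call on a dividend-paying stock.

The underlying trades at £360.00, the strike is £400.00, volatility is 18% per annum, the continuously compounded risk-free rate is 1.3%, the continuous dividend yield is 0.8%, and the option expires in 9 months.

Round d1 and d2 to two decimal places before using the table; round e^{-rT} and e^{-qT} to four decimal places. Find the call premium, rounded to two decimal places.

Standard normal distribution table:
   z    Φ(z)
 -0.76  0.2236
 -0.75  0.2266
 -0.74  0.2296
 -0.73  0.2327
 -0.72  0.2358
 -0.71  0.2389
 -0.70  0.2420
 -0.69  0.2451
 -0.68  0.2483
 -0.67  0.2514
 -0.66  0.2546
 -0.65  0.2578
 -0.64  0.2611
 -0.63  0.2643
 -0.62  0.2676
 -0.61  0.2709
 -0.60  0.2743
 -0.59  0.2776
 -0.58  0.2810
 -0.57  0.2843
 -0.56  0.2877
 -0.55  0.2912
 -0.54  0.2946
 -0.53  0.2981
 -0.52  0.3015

T = 0.75;  σ√T = 0.1559
d₁ = [ln(360/400) + (0.013 − 0.008 + ½·0.18²)·0.75] / (σ√T) = (-0.1054 + 0.0159) / 0.1559 = -0.5739 ⇒ -0.57
d₂ = -0.5739 − 0.1559 = -0.7298 ⇒ -0.73
e^(−qT) = e^(−0.008·0.75) = 0.9940;  e^(−rT) = e^(−0.013·0.75) = 0.9903
N(d₁) = N(-0.57) = 0.2843;  N(d₂) = N(-0.73) = 0.2327
C = 360·0.9940·0.2843 − 400·0.9903·0.2327 = 101.7339 − 92.1771 = 9.5568

£9.56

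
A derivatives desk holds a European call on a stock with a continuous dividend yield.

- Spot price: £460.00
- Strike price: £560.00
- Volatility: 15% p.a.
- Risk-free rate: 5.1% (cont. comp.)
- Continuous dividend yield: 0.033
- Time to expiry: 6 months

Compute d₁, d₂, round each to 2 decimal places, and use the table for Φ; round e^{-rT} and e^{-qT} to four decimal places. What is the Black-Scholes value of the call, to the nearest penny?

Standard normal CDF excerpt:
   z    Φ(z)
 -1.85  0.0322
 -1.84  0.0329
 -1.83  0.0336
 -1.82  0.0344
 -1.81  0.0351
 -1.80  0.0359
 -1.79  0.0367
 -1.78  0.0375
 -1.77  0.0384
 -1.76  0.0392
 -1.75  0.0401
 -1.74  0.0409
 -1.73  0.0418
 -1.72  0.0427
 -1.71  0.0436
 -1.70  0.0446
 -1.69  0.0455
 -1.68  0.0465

σ√T = 0.15·√0.5 = 0.1061
d₁ = [ln(460/560) + (0.051 − 0.033 + ½·0.15²)·0.5] / (σ√T) = (-0.1967 + 0.0146) / 0.1061 = -1.7167 ≈ -1.72
d₂ = -1.7167 − 0.1061 = -1.8228 ≈ -1.82
exp(−qT) = exp(−0.033·0.5) = 0.9836;  exp(−rT) = exp(−0.051·0.5) = 0.9748
N(d₁) = N(-1.72) = 0.0427;  N(d₂) = N(-1.82) = 0.0344
C = 460·0.9836·0.0427 − 560·0.9748·0.0344 = 19.3199 − 18.7785 = 0.5413

£0.54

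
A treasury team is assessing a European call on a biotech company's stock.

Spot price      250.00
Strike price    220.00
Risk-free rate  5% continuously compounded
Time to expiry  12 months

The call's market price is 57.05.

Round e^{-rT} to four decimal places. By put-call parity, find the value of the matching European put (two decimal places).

e^(−rT) = e^(−0.05·1) = 0.9512
Put-call parity: C − P = S − K·e^(−rT) = 250 − 220·0.9512 = 250 − 209.2640 = 40.7360
P = C − (C − P) = 57.05 − (40.7360) = 16.3140

16.31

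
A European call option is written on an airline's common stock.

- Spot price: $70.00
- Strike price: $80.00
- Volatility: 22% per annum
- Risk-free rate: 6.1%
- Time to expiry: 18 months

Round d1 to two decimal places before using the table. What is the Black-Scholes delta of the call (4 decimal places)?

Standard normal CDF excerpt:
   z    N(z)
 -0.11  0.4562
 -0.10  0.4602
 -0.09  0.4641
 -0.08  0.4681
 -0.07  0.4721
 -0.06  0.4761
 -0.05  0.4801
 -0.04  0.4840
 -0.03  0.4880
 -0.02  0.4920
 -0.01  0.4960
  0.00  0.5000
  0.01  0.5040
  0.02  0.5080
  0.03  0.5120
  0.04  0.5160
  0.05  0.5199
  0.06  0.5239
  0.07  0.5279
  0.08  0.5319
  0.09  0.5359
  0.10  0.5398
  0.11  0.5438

0.4920

σ√T = 0.22·√1.5 = 0.2694
d₁ = [ln(70/80) + (0.061 + 0.22²/2)·1.5] / 0.2694 = [-0.1335 + 0.1278] / 0.2694 = -0.0213 → -0.02
N(d₁) = N(-0.02) = 0.4920
Δ_call = N(d₁) = 0.4920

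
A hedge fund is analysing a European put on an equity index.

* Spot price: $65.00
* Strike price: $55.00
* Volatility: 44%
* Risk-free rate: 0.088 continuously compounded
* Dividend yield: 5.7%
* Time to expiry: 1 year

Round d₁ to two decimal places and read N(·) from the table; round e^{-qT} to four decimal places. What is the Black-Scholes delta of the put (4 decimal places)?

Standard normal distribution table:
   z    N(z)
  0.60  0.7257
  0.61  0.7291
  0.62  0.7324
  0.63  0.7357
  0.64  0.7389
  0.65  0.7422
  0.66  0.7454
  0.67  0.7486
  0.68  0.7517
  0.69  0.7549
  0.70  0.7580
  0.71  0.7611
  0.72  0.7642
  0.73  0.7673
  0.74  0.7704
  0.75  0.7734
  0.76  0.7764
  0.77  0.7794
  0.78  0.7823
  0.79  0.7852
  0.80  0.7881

T = 1;  σ√T = 0.4400
d₁ = [ln(65/55) + (0.088 − 0.057 + 0.44²/2)·1] / 0.4400 = [0.1671 + 0.1278] / 0.4400 = 0.6701 ⇒ 0.67
N(d₁) = N(0.67) = 0.7486
Δ_put = exp(−qT)·(N(d₁) − 1) = 0.9446·(0.7486 − 1) = -0.2375

-0.2375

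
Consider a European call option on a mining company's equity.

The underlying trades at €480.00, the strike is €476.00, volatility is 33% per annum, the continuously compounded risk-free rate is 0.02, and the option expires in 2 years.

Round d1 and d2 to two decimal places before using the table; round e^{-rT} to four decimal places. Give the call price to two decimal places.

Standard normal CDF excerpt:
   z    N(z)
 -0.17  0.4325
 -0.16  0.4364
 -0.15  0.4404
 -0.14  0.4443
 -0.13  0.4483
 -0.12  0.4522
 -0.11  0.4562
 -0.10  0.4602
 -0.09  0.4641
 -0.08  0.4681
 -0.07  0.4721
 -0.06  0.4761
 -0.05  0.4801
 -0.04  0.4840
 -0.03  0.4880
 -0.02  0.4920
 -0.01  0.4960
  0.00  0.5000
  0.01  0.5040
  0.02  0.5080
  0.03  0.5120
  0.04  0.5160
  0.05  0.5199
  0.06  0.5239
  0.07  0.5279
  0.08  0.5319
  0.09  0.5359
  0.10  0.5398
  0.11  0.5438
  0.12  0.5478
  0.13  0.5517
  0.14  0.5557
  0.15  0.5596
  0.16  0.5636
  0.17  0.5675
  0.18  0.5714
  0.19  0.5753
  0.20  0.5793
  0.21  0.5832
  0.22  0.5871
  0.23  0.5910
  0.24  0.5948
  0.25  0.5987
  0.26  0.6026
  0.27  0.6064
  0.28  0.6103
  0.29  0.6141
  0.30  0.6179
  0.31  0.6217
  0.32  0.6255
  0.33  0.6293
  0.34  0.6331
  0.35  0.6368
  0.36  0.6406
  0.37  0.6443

€98.86

T = 2;  σ√T = 0.4667
ln(S/K) + (r + σ²/2)T = ln(480/476) + (0.02 + 0.33²/2)·2 = 0.0084 + 0.1489 = 0.1573
d₁ = 0.1573 / 0.4667 = 0.3370 ⇒ 0.34
d₂ = d₁ − σ√T = 0.3370 − 0.4667 = -0.1297 ⇒ -0.13
e^(−rT) = e^(−0.02·2) = 0.9608
N(d₁) = N(0.34) = 0.6331;  N(d₂) = N(-0.13) = 0.4483
C = 480·0.6331 − 476·0.9608·0.4483 = 303.8880 − 205.0259 = 98.8621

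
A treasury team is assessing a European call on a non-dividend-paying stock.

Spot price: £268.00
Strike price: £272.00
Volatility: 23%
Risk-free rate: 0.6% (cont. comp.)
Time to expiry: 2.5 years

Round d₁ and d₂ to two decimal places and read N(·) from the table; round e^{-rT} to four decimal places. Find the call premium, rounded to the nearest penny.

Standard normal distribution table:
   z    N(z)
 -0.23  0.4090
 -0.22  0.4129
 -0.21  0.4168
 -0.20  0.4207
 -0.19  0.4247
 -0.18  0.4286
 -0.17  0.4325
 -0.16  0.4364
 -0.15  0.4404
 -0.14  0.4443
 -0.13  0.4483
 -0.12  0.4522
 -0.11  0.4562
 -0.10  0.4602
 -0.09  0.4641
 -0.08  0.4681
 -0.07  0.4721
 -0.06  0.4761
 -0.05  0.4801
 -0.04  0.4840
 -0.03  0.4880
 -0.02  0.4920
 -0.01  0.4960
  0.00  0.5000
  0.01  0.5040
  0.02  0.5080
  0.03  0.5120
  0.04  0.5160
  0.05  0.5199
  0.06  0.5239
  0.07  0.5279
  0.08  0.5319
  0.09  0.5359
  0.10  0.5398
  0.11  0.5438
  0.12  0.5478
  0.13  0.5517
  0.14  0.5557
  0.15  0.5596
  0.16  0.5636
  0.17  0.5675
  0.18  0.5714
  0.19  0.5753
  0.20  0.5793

£38.29

σ√T = 0.23·√2.5 = 0.3637
d₁ = [ln(268/272) + (0.006 + ½·0.23²)·2.5] / (σ√T) = (-0.0148 + 0.0811) / 0.3637 = 0.1823 → 0.18
d₂ = 0.1823 − 0.3637 = -0.1813 → -0.18
e^(−rT) = e^(−0.006·2.5) = 0.9851
C = 268·N(0.18) − 272·0.9851·N(-0.18) = 268·0.5714 − 272·0.9851·0.4286 = 153.1352 − 114.8422 = 38.2930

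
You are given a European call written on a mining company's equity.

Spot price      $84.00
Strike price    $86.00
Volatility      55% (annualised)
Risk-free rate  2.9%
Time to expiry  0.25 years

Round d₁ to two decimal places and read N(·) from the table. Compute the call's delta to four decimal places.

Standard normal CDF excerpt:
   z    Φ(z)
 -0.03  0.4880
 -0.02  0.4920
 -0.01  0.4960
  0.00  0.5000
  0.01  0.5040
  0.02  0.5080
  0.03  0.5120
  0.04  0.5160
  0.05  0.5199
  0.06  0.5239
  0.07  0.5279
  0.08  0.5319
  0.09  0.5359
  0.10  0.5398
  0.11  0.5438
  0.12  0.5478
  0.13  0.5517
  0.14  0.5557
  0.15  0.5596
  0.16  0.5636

0.5319

σ√T = 0.55 × 0.5000 = 0.2750
d₁ = [ln(84/86) + (0.029 + 0.55²/2)·0.25] / 0.2750 = [-0.0235 + 0.0451] / 0.2750 = 0.0783 → 0.08
N(d₁) = N(0.08) = 0.5319
Δ_call = N(d₁) = 0.5319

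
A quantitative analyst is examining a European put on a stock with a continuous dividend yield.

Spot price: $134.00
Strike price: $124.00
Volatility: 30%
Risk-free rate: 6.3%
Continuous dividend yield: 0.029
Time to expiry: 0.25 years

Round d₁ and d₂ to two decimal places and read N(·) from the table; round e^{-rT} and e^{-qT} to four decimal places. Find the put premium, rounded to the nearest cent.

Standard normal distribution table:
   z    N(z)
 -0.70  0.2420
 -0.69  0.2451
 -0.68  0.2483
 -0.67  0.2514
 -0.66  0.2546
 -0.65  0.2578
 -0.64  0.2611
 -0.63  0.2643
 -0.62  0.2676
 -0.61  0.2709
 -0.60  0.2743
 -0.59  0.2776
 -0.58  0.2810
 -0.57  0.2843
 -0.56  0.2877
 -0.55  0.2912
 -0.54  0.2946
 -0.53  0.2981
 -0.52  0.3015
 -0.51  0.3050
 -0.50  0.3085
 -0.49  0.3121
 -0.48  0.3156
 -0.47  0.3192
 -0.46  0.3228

$3.36

σ√T = 0.3 × 0.5000 = 0.1500
d₁ = [ln(134/124) + (0.063 − 0.029 + 0.3²/2)·0.25] / 0.1500 = [0.0776 + 0.0198] / 0.1500 = 0.6487 which rounds to 0.65
d₂ = d₁ − σ√T = 0.6487 − 0.1500 = 0.4987 which rounds to 0.50
exp(−qT) = exp(−0.029·0.25) = 0.9928;  exp(−rT) = exp(−0.063·0.25) = 0.9844
P = 124·0.9844·N(-0.50) − 134·0.9928·N(-0.65) = 124·0.9844·0.3085 − 134·0.9928·0.2578 = 37.6572 − 34.2965 = 3.3608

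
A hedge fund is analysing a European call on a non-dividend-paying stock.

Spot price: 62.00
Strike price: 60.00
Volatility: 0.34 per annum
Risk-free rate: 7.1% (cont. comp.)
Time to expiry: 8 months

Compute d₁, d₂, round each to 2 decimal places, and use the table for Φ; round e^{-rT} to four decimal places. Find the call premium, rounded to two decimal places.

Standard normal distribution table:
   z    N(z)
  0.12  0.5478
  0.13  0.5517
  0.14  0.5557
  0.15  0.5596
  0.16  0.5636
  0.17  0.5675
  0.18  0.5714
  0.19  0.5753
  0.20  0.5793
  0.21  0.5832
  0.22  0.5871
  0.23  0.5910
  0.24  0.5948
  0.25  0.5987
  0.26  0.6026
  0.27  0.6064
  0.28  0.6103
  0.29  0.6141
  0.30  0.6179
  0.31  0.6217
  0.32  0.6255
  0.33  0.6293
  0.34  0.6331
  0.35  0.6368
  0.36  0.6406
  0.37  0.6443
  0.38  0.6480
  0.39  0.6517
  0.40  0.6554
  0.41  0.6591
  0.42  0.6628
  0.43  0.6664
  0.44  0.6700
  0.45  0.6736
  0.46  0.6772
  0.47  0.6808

σ√T = 0.34 × 0.8165 = 0.2776
d₁ = [ln(62/60) + (0.071 + 0.34²/2)·0.6667] / 0.2776 = [0.0328 + 0.0859] / 0.2776 = 0.4274 ≈ 0.43
d₂ = d₁ − σ√T = 0.4274 − 0.2776 = 0.1498 ≈ 0.15
exp(−rT) = exp(−0.071·0.6667) = 0.9538
N(d₁) = N(0.43) = 0.6664;  N(d₂) = N(0.15) = 0.5596
C = 62·0.6664 − 60·0.9538·0.5596 = 41.3168 − 32.0248 = 9.2920

9.29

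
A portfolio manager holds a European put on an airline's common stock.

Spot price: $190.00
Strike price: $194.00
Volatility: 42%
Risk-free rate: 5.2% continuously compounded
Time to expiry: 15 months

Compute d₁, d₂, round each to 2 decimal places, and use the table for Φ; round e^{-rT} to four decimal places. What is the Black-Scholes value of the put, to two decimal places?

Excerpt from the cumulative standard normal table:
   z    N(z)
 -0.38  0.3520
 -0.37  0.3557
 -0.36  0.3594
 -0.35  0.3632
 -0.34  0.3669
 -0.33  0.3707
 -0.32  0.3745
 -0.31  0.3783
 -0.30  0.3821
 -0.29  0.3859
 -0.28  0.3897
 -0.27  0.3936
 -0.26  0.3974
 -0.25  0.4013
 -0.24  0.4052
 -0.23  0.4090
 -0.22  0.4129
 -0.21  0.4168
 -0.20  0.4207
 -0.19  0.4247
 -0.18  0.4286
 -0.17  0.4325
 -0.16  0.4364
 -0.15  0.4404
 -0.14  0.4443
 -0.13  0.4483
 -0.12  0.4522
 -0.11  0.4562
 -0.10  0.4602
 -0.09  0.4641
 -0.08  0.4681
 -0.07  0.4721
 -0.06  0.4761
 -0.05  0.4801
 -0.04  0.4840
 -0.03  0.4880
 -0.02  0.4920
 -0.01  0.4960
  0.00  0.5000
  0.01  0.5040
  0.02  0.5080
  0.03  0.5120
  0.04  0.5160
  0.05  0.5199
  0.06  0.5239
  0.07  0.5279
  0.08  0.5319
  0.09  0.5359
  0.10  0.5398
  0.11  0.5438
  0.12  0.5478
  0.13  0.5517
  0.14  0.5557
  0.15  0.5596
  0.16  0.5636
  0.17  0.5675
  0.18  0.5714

σ√T = 0.42 × 1.1180 = 0.4696
d₁ = [ln(190/194) + (0.052 + 0.42²/2)·1.25] / 0.4696 = [-0.0208 + 0.1752] / 0.4696 = 0.3288 → 0.33
d₂ = d₁ − σ√T = 0.3288 − 0.4696 = -0.1407 → -0.14
exp(−rT) = exp(−0.052·1.25) = 0.9371
P = 194·0.9371·N(0.14) − 190·N(-0.33) = 194·0.9371·0.5557 − 190·0.3707 = 101.0248 − 70.4330 = 30.5918

$30.59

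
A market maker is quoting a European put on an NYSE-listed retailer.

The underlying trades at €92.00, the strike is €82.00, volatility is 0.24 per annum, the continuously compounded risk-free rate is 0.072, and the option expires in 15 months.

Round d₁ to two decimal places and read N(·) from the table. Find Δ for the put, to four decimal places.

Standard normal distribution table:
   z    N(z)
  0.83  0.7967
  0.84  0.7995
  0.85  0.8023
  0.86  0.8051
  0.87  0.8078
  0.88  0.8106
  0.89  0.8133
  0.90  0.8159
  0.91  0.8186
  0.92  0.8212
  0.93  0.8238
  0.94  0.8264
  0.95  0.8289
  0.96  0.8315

σ√T = 0.24 × 1.1180 = 0.2683
d₁ = [ln(92/82) + (0.072 + ½·0.24²)·1.25] / (σ√T) = (0.1151 + 0.1260) / 0.2683 = 0.8984 ⇒ 0.90
N(d₁) = N(0.90) = 0.8159
Δ_put = N(d₁) − 1 = 0.8159 − 1 = -0.1841

-0.1841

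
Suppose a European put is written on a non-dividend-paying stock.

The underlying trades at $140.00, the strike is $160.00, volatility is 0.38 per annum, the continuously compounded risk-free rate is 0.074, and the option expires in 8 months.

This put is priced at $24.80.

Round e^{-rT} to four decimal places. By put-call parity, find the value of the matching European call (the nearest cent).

$12.50

exp(−rT) = exp(−0.074·0.6667) = 0.9519
Put-call parity: C − P = S − K·e^(−rT) = 140 − 160·0.9519 = 140 − 152.3040 = -12.3040
C = P + (C − P) = 24.80 + (-12.3040) = 12.4960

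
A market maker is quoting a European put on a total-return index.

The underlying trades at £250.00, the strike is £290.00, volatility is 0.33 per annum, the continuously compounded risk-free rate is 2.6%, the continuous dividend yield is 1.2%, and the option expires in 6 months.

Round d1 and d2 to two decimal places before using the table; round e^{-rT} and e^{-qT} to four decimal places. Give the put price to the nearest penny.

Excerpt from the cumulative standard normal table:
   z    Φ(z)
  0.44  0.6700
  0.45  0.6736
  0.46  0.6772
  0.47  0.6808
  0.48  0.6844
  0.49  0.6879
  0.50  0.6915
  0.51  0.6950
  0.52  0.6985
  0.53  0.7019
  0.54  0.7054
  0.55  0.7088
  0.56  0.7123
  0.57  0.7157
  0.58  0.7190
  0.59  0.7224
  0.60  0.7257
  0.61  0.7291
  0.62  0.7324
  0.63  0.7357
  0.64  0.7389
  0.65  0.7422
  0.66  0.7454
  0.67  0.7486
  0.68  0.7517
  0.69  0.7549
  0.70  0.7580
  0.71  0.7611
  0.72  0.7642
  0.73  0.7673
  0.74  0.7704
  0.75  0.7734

£47.82

σ√T = 0.33·√0.5 = 0.2333
d₁ = [ln(250/290) + (0.026 − 0.012 + 0.33²/2)·0.5] / 0.2333 = [-0.1484 + 0.0342] / 0.2333 = -0.4894 which rounds to -0.49
d₂ = d₁ − σ√T = -0.4894 − 0.2333 = -0.7227 which rounds to -0.72
exp(−qT) = exp(−0.012·0.5) = 0.9940;  exp(−rT) = exp(−0.026·0.5) = 0.9871
N(−d₂) = N(0.72) = 0.7642;  N(−d₁) = N(0.49) = 0.6879
P = 290·0.9871·0.7642 − 250·0.9940·0.6879 = 218.7591 − 170.9432 = 47.8160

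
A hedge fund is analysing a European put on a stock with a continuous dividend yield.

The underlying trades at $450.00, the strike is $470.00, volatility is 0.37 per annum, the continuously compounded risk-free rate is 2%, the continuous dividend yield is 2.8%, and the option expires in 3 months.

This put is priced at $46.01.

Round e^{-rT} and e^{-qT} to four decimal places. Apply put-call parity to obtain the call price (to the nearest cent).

exp(−qT) = exp(−0.028·0.25) = 0.9930;  exp(−rT) = exp(−0.02·0.25) = 0.9950
Put-call parity: C − P = S·e^(−qT) − K·e^(−rT) = 450·0.9930 − 470·0.9950 = 446.8500 − 467.6500 = -20.8000
C = P + (C − P) = 46.01 + (-20.8000) = 25.2100

$25.21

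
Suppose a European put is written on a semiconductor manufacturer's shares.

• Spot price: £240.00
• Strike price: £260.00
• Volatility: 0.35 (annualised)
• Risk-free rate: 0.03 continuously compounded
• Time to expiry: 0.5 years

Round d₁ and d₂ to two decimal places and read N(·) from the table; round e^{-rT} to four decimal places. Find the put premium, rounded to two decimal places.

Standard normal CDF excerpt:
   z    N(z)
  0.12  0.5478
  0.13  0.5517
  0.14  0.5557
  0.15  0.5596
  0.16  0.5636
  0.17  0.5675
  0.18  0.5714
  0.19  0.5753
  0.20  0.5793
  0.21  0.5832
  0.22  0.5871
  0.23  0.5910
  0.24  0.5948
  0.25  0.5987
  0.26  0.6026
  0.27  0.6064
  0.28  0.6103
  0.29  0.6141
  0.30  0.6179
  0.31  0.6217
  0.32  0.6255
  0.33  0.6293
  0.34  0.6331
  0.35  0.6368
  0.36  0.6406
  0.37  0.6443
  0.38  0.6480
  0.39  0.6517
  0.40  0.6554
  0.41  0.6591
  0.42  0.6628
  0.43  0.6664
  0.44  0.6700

T = 0.5;  σ√T = 0.2475
d₁ = [ln(240/260) + (0.03 + ½·0.35²)·0.5] / (σ√T) = (-0.0800 + 0.0456) / 0.2475 = -0.1391 → -0.14
d₂ = -0.1391 − 0.2475 = -0.3866 → -0.39
exp(−rT) = exp(−0.03·0.5) = 0.9851
N(−d₂) = N(0.39) = 0.6517;  N(−d₁) = N(0.14) = 0.5557
P = 260·0.9851·0.6517 − 240·0.5557 = 166.9173 − 133.3680 = 33.5493

£33.55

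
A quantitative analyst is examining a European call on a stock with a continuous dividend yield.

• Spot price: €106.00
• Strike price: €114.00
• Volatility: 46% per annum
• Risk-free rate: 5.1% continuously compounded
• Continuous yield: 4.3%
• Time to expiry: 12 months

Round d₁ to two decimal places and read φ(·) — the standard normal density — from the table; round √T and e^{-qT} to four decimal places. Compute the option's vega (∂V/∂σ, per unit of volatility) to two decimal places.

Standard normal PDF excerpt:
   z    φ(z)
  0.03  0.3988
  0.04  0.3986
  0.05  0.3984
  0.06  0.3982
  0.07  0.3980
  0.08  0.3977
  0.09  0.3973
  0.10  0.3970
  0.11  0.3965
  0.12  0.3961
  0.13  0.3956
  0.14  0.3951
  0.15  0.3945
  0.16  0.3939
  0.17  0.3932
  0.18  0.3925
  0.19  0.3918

T = 1;  σ√T = 0.4600
d₁ = [ln(106/114) + (0.051 − 0.043 + 0.46²/2)·1] / 0.4600 = [-0.0728 + 0.1138] / 0.4600 = 0.0892 which rounds to 0.09
√T = √1 = 1.0000
φ(d₁) = φ(0.09) = 0.3973
e^(−qT) = e^(−0.043·1) = 0.9579
vega = S·e^(−qT)·φ(d₁)·√T = 106·0.9579·0.3973·1.0000 = 40.3408
(Call and put vega coincide under Black-Scholes.)

40.34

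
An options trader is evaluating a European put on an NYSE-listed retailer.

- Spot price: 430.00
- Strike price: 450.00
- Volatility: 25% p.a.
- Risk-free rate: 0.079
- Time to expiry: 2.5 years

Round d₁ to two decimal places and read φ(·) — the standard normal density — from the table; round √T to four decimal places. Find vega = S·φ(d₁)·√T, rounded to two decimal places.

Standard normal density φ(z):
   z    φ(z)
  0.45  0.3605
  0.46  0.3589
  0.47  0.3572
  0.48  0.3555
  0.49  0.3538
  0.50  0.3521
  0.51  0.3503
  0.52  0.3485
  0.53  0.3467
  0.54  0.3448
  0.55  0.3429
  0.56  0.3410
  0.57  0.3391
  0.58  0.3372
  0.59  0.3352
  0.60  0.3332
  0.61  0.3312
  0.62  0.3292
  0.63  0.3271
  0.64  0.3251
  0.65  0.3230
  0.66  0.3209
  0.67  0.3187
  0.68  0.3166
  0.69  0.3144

T = 2.5;  σ√T = 0.3953
ln(S/K) + (r + σ²/2)T = ln(430/450) + (0.079 + 0.25²/2)·2.5 = -0.0455 + 0.2756 = 0.2302
d₁ = 0.2302 / 0.3953 = 0.5823 ⇒ 0.58
√T = √2.5 = 1.5811
φ(d₁) = φ(0.58) = 0.3372
vega = S·φ(d₁)·√T = 430·0.3372·1.5811 = 229.2532
(Call and put vega coincide under Black-Scholes.)

229.25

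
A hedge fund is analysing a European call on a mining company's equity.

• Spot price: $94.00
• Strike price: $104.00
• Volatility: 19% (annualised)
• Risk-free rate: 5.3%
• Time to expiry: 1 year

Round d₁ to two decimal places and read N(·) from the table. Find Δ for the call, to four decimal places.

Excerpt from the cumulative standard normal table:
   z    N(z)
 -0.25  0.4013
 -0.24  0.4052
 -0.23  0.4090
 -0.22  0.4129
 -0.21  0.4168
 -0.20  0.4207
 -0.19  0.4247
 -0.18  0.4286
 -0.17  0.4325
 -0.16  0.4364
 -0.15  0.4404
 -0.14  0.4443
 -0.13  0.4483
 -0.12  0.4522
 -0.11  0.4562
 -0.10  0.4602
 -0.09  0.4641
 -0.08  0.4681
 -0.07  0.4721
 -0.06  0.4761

σ√T = 0.19·√1 = 0.1900
ln(S/K) + (r + σ²/2)T = ln(94/104) + (0.053 + 0.19²/2)·1 = -0.1011 + 0.0711 = -0.0300
d₁ = -0.0300 / 0.1900 = -0.1581 ⇒ -0.16
N(d₁) = N(-0.16) = 0.4364
Δ_call = N(d₁) = 0.4364

0.4364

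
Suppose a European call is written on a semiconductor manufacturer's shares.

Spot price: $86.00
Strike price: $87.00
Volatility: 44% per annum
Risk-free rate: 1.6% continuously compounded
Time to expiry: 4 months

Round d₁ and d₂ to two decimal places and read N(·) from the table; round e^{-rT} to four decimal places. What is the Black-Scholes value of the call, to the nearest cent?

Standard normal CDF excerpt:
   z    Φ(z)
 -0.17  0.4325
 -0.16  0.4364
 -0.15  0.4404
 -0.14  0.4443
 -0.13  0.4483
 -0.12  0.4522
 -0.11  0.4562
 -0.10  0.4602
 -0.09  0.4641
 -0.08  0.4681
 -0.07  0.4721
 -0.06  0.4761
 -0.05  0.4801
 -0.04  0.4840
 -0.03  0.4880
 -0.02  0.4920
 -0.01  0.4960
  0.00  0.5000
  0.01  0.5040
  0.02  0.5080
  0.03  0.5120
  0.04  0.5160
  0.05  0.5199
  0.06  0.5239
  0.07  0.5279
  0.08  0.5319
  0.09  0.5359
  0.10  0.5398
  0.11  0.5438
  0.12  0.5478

T = 0.3333;  σ√T = 0.2540
ln(S/K) + (r + σ²/2)T = ln(86/87) + (0.016 + 0.44²/2)·0.3333 = -0.0116 + 0.0376 = 0.0260
d₁ = 0.0260 / 0.2540 = 0.1025 → 0.10
d₂ = d₁ − σ√T = 0.1025 − 0.2540 = -0.1515 → -0.15
e^(−rT) = e^(−0.016·0.3333) = 0.9947
N(d₁) = N(0.10) = 0.5398;  N(d₂) = N(-0.15) = 0.4404
C = 86·0.5398 − 87·0.9947·0.4404 = 46.4228 − 38.1117 = 8.3111

$8.31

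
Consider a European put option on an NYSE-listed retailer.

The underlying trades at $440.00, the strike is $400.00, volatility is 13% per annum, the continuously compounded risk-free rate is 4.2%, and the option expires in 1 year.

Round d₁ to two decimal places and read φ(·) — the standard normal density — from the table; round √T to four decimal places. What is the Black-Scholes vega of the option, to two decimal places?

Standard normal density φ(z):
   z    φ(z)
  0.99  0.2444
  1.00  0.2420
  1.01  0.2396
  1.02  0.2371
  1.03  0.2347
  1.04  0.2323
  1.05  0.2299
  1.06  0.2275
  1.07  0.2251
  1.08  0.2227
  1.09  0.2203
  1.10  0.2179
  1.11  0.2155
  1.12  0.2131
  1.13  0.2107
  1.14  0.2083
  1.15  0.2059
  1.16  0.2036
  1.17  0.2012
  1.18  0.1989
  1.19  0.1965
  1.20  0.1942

93.76

T = 1;  σ√T = 0.1300
d₁ = [ln(440/400) + (0.042 + 0.13²/2)·1] / 0.1300 = [0.0953 + 0.0505] / 0.1300 = 1.1212 ≈ 1.12
√T = √1 = 1.0000
φ(d₁) = φ(1.12) = 0.2131
vega = S·φ(d₁)·√T = 440·0.2131·1.0000 = 93.7640
(The call has the same vega.)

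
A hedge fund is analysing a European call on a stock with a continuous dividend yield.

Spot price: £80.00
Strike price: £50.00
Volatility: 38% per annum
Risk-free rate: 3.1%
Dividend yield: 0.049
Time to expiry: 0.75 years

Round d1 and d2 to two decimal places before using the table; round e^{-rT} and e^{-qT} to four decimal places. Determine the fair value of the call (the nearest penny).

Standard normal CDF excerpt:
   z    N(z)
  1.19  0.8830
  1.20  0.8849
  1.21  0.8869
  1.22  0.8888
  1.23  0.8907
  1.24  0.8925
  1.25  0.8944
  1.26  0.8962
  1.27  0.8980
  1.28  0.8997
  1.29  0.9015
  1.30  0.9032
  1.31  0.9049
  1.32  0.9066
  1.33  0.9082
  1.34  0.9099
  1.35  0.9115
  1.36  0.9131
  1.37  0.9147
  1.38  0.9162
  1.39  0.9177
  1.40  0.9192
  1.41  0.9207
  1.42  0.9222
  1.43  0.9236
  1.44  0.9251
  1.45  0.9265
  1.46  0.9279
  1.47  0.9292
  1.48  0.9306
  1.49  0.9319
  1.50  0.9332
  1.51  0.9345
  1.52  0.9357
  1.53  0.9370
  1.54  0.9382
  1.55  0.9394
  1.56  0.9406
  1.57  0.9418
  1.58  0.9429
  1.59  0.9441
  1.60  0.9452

T = 0.75;  σ√T = 0.3291
d₁ = [ln(80/50) + (0.031 − 0.049 + 0.38²/2)·0.75] / 0.3291 = [0.4700 + 0.0406] / 0.3291 = 1.5517 ≈ 1.55
d₂ = d₁ − σ√T = 1.5517 − 0.3291 = 1.2226 ≈ 1.22
e^(−qT) = e^(−0.049·0.75) = 0.9639;  e^(−rT) = e^(−0.031·0.75) = 0.9770
N(d₁) = N(1.55) = 0.9394;  N(d₂) = N(1.22) = 0.8888
C = 80·0.9639·0.9394 − 50·0.9770·0.8888 = 72.4390 − 43.4179 = 29.0211

£29.02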